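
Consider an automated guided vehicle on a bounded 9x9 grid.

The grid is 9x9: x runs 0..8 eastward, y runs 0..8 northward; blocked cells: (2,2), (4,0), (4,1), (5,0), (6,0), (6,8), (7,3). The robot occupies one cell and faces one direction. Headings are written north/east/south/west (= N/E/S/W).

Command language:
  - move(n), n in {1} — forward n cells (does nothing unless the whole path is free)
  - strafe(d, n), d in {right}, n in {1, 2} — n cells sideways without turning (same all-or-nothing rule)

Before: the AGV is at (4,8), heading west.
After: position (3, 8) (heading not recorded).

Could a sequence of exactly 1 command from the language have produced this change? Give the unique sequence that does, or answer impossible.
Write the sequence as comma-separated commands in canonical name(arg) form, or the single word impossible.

from: at (4,8), heading west
[1] after move(1): at (3,8), heading west
all 3 alternatives checked — unique.

move(1)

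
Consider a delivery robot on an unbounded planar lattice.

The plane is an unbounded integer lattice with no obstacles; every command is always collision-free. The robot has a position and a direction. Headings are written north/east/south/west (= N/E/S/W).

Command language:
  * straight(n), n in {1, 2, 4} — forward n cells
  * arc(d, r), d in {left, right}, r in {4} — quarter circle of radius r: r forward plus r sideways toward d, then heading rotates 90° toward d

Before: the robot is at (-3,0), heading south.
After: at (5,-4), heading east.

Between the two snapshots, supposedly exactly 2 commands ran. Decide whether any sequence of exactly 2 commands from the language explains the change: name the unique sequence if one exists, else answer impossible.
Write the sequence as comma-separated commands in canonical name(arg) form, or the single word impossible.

key: position moved to (5,-4) AND the heading swung to E — translation plus rotation needed
start: at (-3,0), heading south
t=1 arc(left, 4) ⇒ at (1,-4), heading east
t=2 straight(4) ⇒ at (5,-4), heading east
no other 2-command option fits: unique.

arc(left, 4), straight(4)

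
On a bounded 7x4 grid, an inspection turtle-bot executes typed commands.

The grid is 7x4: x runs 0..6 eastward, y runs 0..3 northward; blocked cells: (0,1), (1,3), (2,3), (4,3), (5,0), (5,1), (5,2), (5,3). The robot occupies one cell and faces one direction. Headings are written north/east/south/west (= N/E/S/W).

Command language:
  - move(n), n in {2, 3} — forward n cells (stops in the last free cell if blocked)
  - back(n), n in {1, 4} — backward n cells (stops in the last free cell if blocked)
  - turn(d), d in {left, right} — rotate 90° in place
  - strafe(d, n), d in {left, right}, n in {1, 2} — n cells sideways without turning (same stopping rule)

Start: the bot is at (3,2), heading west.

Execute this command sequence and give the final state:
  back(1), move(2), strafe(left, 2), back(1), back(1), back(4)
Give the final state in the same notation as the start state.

at (4,0), heading west

initial: at (3,2), heading west
[1] after back(1): at (4,2), heading west
[2] after move(2): at (2,2), heading west
[3] after strafe(left, 2): at (2,0), heading west
[4] after back(1): at (3,0), heading west
[5] after back(1): at (4,0), heading west
[6] after back(4): at (4,0), heading west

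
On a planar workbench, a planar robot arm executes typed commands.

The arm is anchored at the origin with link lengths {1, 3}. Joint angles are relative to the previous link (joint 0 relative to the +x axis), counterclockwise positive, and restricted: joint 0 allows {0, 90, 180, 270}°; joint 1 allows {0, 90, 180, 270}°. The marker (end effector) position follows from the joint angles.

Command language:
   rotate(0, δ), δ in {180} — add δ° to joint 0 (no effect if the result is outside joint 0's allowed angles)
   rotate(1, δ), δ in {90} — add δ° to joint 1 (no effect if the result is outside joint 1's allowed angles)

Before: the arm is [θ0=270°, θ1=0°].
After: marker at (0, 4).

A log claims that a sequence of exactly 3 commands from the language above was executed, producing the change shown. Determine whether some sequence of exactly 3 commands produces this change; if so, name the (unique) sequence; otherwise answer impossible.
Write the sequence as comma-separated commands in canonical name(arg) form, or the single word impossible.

rotate(0, 180), rotate(0, 180), rotate(0, 180)

initial: [θ0=270°, θ1=0°]
t=1 rotate(0, 180) ⇒ [θ0=90°, θ1=0°]
t=2 rotate(0, 180) ⇒ [θ0=270°, θ1=0°]
t=3 rotate(0, 180) ⇒ [θ0=90°, θ1=0°]
all 8 alternatives checked — unique.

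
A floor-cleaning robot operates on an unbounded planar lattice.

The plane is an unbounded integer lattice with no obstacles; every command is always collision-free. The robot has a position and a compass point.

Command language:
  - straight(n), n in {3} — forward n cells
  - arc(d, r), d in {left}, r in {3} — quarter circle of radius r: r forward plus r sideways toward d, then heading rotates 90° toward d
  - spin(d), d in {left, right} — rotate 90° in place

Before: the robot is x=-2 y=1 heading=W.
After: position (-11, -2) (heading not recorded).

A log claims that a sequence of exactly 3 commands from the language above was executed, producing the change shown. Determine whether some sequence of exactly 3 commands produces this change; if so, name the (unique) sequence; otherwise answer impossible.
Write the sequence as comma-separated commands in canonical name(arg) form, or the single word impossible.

straight(3), straight(3), arc(left, 3)

key: running arc(left, 3) before straight(3) would end elsewhere — order is forced
begin: x=-2 y=1 heading=W
step 1 (straight(3)): x=-5 y=1 heading=W
step 2 (straight(3)): x=-8 y=1 heading=W
step 3 (arc(left, 3)): x=-11 y=-2 heading=S
no rival 3-sequence matches.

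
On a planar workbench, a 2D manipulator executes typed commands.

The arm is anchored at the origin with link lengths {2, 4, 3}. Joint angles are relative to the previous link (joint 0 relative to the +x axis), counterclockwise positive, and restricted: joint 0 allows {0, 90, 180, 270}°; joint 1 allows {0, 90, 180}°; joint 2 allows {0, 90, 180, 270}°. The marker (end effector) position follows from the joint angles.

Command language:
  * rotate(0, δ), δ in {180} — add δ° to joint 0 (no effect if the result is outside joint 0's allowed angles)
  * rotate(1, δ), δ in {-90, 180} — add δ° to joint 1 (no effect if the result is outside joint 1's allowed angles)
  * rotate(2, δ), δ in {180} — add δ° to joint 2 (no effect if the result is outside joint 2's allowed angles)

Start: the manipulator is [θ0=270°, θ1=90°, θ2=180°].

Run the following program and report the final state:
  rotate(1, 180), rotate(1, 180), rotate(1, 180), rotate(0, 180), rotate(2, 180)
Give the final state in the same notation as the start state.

[θ0=90°, θ1=90°, θ2=0°]

initial: [θ0=270°, θ1=90°, θ2=180°]
step 1 (rotate(1, 180)): [θ0=270°, θ1=90°, θ2=180°]
step 2 (rotate(1, 180)): [θ0=270°, θ1=90°, θ2=180°]
step 3 (rotate(1, 180)): [θ0=270°, θ1=90°, θ2=180°]
step 4 (rotate(0, 180)): [θ0=90°, θ1=90°, θ2=180°]
step 5 (rotate(2, 180)): [θ0=90°, θ1=90°, θ2=0°]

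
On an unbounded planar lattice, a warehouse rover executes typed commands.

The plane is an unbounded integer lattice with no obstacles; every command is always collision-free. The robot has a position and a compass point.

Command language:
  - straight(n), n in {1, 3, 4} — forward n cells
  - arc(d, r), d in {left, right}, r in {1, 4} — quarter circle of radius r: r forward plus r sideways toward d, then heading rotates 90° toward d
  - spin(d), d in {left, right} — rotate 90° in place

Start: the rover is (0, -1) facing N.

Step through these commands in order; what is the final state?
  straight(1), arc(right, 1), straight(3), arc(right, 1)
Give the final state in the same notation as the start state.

from: (0, -1) facing N
1. straight(1) → (0, 0) facing N
2. arc(right, 1) → (1, 1) facing E
3. straight(3) → (4, 1) facing E
4. arc(right, 1) → (5, 0) facing S

(5, 0) facing S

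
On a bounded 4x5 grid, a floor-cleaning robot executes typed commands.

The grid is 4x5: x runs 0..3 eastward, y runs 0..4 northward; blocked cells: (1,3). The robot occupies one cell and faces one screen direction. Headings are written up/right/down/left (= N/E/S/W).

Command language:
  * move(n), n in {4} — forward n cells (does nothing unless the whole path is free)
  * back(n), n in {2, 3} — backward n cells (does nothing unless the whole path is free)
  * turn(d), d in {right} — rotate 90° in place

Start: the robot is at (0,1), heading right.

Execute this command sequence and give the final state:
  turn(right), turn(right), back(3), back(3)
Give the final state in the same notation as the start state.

at (3,1), heading left

initial: at (0,1), heading right
step 1 (turn(right)): at (0,1), heading down
step 2 (turn(right)): at (0,1), heading left
step 3 (back(3)): at (3,1), heading left
step 4 (back(3)): at (3,1), heading left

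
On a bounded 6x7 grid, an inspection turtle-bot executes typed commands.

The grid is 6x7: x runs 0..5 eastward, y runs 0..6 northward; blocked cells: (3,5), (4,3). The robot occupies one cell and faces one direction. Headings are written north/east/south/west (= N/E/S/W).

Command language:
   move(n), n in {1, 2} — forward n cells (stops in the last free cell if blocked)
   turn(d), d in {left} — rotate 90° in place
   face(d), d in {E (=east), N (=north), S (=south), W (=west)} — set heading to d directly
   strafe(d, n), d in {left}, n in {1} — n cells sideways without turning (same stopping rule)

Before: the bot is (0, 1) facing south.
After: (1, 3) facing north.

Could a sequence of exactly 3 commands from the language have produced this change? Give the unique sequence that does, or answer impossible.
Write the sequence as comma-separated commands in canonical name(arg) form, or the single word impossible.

key: position moved to (1,3) AND the heading swung to N — translation plus rotation needed
begin: (0, 1) facing south
1. strafe(left, 1) → (1, 1) facing south
2. face(N) → (1, 1) facing north
3. move(2) → (1, 3) facing north
all 512 alternatives checked — unique.

strafe(left, 1), face(N), move(2)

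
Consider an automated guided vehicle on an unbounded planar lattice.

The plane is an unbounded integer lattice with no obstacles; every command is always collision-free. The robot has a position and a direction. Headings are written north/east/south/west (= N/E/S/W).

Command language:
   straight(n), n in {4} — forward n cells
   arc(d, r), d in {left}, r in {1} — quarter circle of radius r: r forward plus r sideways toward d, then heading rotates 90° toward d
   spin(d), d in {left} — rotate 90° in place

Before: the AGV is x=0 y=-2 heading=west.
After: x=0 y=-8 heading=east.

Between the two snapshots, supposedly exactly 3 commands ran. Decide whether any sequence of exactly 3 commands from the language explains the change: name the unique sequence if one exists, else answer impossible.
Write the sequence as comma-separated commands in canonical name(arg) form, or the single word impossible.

arc(left, 1), straight(4), arc(left, 1)

key: position moved to (0,-8) AND the heading swung to E — translation plus rotation needed
from: x=0 y=-2 heading=west
t=1 arc(left, 1) ⇒ x=-1 y=-3 heading=south
t=2 straight(4) ⇒ x=-1 y=-7 heading=south
t=3 arc(left, 1) ⇒ x=0 y=-8 heading=east
no other 3-command option fits: unique.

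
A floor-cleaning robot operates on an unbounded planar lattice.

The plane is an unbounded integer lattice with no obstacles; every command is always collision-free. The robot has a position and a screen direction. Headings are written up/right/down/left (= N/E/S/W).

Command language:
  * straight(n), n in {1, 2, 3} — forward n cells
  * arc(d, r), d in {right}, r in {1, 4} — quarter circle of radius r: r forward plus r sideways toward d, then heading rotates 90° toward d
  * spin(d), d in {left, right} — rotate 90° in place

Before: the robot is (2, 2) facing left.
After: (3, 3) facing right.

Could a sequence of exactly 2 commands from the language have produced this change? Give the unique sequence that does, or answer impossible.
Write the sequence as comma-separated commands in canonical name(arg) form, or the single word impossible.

spin(right), arc(right, 1)

key: cell and facing (now E) both changed — the 2 commands mix motion and turning
start: (2, 2) facing left
t=1 spin(right) ⇒ (2, 2) facing up
t=2 arc(right, 1) ⇒ (3, 3) facing right
no other 2-command option fits: unique.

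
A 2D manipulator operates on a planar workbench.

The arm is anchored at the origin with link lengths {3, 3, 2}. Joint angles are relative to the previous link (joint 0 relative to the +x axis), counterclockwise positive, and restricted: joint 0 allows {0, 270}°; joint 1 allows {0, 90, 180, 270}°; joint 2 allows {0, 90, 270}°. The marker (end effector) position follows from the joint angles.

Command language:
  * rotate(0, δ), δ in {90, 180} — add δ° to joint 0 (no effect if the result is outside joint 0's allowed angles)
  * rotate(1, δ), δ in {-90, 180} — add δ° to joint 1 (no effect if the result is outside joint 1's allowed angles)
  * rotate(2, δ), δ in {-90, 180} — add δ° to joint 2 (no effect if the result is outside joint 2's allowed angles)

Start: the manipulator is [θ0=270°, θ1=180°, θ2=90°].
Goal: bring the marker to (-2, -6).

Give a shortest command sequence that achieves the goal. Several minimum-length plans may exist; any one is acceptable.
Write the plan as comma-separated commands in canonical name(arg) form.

rotate(1, 180), rotate(2, 180)

t0: [θ0=270°, θ1=180°, θ2=90°]
[1] after rotate(1, 180): [θ0=270°, θ1=0°, θ2=90°]
[2] after rotate(2, 180): [θ0=270°, θ1=0°, θ2=270°]
nothing shorter than 2 reaches the goal.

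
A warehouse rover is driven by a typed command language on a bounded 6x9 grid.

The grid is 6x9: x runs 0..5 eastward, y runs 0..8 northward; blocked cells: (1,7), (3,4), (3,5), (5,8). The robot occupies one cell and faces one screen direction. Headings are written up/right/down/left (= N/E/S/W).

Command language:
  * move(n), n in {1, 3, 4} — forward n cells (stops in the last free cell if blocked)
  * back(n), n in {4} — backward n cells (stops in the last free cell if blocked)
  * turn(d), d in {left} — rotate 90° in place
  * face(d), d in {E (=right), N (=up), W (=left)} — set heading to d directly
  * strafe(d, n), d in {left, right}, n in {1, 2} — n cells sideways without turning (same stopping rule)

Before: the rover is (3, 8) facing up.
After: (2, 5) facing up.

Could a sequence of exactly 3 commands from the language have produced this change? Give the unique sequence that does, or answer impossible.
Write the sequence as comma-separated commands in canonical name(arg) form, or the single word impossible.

key: order matters: swapping strafe(left, 1) and move(1) lands elsewhere
begin: (3, 8) facing up
step 1 (strafe(left, 1)): (2, 8) facing up
step 2 (back(4)): (2, 4) facing up
step 3 (move(1)): (2, 5) facing up
no rival 3-sequence matches.

strafe(left, 1), back(4), move(1)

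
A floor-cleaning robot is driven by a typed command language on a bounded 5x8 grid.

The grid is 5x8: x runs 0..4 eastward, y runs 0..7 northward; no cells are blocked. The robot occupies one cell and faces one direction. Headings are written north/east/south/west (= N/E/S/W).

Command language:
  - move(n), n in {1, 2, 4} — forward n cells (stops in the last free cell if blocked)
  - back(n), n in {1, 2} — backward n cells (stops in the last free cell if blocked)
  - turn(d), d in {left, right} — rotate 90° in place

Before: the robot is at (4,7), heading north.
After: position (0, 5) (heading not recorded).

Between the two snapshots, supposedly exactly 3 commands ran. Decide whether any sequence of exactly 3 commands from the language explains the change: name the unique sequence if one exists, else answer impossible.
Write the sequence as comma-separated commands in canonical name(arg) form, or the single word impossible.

key: running move(4) before back(2) would end elsewhere — order is forced
from: at (4,7), heading north
t=1 back(2) ⇒ at (4,5), heading north
t=2 turn(left) ⇒ at (4,5), heading west
t=3 move(4) ⇒ at (0,5), heading west
no other 3-command option fits: unique.

back(2), turn(left), move(4)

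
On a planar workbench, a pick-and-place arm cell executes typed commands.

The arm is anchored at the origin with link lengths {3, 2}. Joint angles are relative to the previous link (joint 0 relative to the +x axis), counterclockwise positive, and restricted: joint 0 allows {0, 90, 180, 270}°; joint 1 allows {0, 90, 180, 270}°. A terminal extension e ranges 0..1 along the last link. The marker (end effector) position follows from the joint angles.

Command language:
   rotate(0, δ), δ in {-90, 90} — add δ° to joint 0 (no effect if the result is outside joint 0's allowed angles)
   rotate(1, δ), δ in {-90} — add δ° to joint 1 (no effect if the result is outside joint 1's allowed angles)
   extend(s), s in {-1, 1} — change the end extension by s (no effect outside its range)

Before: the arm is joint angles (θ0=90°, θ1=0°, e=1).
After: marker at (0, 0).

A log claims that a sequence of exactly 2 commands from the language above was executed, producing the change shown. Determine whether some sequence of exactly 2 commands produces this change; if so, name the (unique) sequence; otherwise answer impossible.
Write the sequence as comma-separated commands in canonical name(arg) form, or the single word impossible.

from: joint angles (θ0=90°, θ1=0°, e=1)
[1] after rotate(1, -90): joint angles (θ0=90°, θ1=270°, e=1)
[2] after rotate(1, -90): joint angles (θ0=90°, θ1=180°, e=1)
no other 2-command option fits: unique.

rotate(1, -90), rotate(1, -90)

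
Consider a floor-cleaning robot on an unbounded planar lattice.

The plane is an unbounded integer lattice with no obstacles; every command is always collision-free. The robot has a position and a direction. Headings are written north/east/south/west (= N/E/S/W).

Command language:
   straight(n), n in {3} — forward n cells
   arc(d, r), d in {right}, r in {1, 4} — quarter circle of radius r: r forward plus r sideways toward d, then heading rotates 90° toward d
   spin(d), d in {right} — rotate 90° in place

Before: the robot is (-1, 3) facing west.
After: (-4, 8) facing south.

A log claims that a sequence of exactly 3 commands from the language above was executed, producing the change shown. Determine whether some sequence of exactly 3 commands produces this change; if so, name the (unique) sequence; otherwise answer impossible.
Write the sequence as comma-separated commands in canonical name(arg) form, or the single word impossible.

arc(right, 4), arc(right, 1), spin(right)

key: cell and facing (now S) both changed — the 3 commands mix motion and turning
begin: (-1, 3) facing west
step 1 (arc(right, 4)): (-5, 7) facing north
step 2 (arc(right, 1)): (-4, 8) facing east
step 3 (spin(right)): (-4, 8) facing south
all 64 alternatives checked — unique.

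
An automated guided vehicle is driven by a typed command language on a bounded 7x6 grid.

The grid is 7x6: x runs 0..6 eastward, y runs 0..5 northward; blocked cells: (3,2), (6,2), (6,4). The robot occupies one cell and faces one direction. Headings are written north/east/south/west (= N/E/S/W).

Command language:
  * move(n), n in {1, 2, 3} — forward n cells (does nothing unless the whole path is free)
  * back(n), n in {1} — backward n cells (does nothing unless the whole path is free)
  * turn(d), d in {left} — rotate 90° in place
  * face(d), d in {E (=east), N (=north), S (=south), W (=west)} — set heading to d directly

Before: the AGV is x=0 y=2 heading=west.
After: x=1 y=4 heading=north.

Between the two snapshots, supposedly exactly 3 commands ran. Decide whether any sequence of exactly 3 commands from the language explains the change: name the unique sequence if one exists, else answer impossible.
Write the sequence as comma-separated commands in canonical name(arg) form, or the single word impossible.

key: cell and facing (now N) both changed — the 3 commands mix motion and turning
t0: x=0 y=2 heading=west
1. back(1) → x=1 y=2 heading=west
2. face(N) → x=1 y=2 heading=north
3. move(2) → x=1 y=4 heading=north
no other 3-command option fits: unique.

back(1), face(N), move(2)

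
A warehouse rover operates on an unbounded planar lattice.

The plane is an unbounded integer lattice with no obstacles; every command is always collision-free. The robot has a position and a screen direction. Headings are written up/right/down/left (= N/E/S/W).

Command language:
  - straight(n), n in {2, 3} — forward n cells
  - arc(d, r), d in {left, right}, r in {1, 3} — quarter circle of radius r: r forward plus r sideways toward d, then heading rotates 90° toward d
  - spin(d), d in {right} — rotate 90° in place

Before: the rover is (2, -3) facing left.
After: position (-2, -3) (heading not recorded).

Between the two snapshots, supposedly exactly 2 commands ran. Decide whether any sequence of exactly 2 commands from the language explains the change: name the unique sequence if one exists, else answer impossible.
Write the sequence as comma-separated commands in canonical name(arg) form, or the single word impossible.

begin: (2, -3) facing left
t=1 straight(2) ⇒ (0, -3) facing left
t=2 straight(2) ⇒ (-2, -3) facing left
all 49 alternatives checked — unique.

straight(2), straight(2)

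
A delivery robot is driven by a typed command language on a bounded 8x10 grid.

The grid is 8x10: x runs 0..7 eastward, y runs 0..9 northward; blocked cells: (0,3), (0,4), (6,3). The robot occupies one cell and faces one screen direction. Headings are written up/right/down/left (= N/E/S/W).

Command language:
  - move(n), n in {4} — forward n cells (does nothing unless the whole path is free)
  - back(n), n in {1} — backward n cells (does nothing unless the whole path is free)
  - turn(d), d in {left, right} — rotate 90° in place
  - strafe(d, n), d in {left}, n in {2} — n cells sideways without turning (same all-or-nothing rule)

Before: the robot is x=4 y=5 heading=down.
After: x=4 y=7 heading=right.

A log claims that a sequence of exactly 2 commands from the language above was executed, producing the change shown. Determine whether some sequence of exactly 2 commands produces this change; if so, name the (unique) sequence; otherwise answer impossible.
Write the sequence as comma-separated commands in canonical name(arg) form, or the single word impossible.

turn(left), strafe(left, 2)

key: order matters: swapping turn(left) and strafe(left, 2) lands elsewhere
begin: x=4 y=5 heading=down
step 1 (turn(left)): x=4 y=5 heading=right
step 2 (strafe(left, 2)): x=4 y=7 heading=right
no other 2-command option fits: unique.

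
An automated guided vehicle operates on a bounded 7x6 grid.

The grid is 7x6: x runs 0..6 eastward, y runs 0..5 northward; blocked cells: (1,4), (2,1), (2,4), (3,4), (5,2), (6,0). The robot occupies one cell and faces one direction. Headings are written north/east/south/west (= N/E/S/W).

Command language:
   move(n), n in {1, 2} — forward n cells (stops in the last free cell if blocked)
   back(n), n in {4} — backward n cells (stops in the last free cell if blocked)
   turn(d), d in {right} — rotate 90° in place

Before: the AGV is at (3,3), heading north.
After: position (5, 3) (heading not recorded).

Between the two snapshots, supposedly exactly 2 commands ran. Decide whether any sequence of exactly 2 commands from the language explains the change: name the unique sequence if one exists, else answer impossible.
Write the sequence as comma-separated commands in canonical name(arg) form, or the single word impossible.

turn(right), move(2)

key: order matters: swapping turn(right) and move(2) lands elsewhere
start: at (3,3), heading north
step 1 (turn(right)): at (3,3), heading east
step 2 (move(2)): at (5,3), heading east
no other 2-command option fits: unique.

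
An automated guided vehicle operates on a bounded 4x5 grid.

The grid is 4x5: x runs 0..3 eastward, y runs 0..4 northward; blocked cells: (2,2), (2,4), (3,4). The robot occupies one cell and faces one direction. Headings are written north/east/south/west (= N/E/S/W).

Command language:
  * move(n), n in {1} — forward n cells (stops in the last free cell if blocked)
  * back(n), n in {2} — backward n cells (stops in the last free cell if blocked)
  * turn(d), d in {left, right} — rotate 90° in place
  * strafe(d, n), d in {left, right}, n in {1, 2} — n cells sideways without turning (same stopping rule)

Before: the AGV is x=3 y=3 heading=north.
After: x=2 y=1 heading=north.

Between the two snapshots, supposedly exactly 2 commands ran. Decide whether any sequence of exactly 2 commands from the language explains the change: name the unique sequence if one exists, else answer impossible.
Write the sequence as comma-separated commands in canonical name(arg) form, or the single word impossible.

back(2), strafe(left, 1)

key: heading stays N — no command in the sequence turns
start: x=3 y=3 heading=north
[1] after back(2): x=3 y=1 heading=north
[2] after strafe(left, 1): x=2 y=1 heading=north
no other 2-command option fits: unique.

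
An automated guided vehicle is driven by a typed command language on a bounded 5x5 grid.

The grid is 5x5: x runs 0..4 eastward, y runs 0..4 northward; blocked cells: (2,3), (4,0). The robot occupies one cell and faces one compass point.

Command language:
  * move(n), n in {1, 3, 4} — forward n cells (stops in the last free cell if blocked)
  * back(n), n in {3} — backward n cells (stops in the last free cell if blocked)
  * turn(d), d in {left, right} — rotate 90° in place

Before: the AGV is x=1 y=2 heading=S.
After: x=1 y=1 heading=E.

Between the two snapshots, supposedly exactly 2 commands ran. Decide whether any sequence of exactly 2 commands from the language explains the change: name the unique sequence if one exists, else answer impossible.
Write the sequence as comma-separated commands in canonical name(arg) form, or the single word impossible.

move(1), turn(left)

key: cell and facing (now E) both changed — the 2 commands mix motion and turning
begin: x=1 y=2 heading=S
1. move(1) → x=1 y=1 heading=S
2. turn(left) → x=1 y=1 heading=E
no rival 2-sequence matches.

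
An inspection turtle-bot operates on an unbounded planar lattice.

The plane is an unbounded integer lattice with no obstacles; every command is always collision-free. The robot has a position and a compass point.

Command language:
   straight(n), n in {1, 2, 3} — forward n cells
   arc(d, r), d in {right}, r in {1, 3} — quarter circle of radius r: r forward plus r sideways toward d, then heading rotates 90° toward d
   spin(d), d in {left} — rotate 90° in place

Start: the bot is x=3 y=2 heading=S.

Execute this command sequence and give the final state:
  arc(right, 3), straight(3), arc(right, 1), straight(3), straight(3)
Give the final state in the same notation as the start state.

t0: x=3 y=2 heading=S
1. arc(right, 3) → x=0 y=-1 heading=W
2. straight(3) → x=-3 y=-1 heading=W
3. arc(right, 1) → x=-4 y=0 heading=N
4. straight(3) → x=-4 y=3 heading=N
5. straight(3) → x=-4 y=6 heading=N

x=-4 y=6 heading=N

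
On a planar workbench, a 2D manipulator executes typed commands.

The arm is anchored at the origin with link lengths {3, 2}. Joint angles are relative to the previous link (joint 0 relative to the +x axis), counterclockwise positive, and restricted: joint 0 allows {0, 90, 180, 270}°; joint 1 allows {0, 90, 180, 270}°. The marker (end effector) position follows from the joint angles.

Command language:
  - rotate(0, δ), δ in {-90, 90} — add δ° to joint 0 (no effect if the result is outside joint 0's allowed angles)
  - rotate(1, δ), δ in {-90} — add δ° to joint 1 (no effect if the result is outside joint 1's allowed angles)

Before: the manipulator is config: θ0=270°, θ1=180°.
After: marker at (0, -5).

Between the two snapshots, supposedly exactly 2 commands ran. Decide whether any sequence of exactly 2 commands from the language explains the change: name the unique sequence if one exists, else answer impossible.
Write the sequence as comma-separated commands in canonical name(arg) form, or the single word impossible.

rotate(1, -90), rotate(1, -90)

begin: config: θ0=270°, θ1=180°
step 1 (rotate(1, -90)): config: θ0=270°, θ1=90°
step 2 (rotate(1, -90)): config: θ0=270°, θ1=0°
no other 2-command option fits: unique.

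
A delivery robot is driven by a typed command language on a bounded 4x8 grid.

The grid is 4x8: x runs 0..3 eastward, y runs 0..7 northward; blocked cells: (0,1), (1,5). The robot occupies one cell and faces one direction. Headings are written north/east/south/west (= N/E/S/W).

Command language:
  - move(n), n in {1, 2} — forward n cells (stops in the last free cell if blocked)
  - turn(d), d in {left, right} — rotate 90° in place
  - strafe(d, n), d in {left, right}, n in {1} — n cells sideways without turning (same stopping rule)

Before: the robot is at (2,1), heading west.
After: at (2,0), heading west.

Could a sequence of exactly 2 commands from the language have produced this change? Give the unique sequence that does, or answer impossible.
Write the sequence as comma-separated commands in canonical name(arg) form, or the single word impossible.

strafe(left, 1), strafe(left, 1)

key: the second strafe(left, 1) runs into the grid edge before its full distance
begin: at (2,1), heading west
1. strafe(left, 1) → at (2,0), heading west
2. strafe(left, 1) → at (2,0), heading west
no rival 2-sequence matches.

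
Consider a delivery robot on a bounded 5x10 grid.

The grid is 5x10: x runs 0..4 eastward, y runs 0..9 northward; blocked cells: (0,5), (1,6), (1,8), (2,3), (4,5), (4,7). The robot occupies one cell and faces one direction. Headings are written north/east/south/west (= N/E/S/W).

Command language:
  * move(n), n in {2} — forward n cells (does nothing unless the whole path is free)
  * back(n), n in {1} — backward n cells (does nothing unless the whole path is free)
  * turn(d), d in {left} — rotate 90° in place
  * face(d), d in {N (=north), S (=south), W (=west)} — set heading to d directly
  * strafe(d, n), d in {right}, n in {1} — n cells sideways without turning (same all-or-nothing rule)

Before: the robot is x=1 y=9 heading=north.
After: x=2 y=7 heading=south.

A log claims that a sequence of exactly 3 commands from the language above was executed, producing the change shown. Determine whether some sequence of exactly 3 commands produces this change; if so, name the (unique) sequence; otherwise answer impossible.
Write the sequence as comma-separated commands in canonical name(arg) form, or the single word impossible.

key: running move(2) before strafe(right, 1) would end elsewhere — order is forced
t0: x=1 y=9 heading=north
step 1 (strafe(right, 1)): x=2 y=9 heading=north
step 2 (face(S)): x=2 y=9 heading=south
step 3 (move(2)): x=2 y=7 heading=south
no other 3-command option fits: unique.

strafe(right, 1), face(S), move(2)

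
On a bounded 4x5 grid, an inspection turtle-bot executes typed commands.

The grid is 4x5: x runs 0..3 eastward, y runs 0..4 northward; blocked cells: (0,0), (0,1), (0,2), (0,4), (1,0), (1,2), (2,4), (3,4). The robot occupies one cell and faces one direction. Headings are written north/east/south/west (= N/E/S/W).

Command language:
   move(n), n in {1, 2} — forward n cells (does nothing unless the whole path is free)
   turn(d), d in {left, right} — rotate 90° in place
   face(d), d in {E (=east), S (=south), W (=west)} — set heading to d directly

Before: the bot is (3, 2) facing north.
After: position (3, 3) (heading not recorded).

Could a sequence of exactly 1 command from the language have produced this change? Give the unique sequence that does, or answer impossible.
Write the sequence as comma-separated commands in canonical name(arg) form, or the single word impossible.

move(1)

start: (3, 2) facing north
t=1 move(1) ⇒ (3, 3) facing north
no rival 1-sequence matches.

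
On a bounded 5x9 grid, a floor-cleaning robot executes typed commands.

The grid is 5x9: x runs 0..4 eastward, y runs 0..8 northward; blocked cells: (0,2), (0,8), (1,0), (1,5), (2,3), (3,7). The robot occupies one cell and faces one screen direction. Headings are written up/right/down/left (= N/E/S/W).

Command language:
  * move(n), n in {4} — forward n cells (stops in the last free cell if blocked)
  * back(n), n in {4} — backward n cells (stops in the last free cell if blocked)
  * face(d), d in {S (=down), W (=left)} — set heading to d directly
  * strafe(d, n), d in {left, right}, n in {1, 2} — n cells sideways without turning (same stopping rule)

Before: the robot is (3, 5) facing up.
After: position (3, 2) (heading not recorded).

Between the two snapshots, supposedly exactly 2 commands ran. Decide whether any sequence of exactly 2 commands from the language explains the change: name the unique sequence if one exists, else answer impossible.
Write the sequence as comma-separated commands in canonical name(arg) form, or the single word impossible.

move(4), back(4)

key: order matters: swapping move(4) and back(4) lands elsewhere
initial: (3, 5) facing up
step 1 (move(4)): (3, 6) facing up
step 2 (back(4)): (3, 2) facing up
all 64 alternatives checked — unique.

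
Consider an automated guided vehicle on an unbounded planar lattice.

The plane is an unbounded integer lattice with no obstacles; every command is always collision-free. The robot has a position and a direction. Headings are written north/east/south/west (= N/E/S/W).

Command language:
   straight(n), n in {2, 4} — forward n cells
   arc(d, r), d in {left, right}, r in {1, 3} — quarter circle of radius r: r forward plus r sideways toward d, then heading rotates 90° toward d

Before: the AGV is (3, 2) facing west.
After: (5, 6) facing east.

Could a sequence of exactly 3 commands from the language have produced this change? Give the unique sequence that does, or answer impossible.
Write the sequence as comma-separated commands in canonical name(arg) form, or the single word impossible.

arc(right, 3), arc(right, 1), straight(4)

key: running straight(4) before arc(right, 3) would end elsewhere — order is forced
initial: (3, 2) facing west
[1] after arc(right, 3): (0, 5) facing north
[2] after arc(right, 1): (1, 6) facing east
[3] after straight(4): (5, 6) facing east
uniquely the one of 216 3-step routes that fits.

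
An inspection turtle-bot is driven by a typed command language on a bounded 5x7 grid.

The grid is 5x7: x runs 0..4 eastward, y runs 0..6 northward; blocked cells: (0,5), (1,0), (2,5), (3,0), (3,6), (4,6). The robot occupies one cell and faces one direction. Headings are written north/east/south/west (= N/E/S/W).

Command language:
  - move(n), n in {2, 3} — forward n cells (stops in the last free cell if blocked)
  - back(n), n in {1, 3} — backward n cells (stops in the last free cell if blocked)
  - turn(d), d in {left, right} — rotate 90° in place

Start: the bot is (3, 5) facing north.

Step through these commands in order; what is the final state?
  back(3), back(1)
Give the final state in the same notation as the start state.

initial: (3, 5) facing north
[1] after back(3): (3, 2) facing north
[2] after back(1): (3, 1) facing north

(3, 1) facing north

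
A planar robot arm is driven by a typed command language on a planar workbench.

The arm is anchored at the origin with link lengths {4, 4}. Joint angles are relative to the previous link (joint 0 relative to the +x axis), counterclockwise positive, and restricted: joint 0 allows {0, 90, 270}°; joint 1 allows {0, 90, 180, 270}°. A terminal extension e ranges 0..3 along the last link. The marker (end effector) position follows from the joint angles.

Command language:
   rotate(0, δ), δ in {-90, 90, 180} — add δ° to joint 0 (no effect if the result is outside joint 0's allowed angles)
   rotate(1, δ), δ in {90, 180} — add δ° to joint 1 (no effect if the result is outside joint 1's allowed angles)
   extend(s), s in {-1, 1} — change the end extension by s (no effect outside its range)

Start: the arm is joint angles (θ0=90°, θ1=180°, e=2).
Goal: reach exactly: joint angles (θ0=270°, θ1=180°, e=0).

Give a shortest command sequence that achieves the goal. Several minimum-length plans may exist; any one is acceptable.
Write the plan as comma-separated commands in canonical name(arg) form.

rotate(0, 180), extend(-1), extend(-1)

t0: joint angles (θ0=90°, θ1=180°, e=2)
t=1 rotate(0, 180) ⇒ joint angles (θ0=270°, θ1=180°, e=2)
t=2 extend(-1) ⇒ joint angles (θ0=270°, θ1=180°, e=1)
t=3 extend(-1) ⇒ joint angles (θ0=270°, θ1=180°, e=0)
no 2-step plan works, so 3 is optimal.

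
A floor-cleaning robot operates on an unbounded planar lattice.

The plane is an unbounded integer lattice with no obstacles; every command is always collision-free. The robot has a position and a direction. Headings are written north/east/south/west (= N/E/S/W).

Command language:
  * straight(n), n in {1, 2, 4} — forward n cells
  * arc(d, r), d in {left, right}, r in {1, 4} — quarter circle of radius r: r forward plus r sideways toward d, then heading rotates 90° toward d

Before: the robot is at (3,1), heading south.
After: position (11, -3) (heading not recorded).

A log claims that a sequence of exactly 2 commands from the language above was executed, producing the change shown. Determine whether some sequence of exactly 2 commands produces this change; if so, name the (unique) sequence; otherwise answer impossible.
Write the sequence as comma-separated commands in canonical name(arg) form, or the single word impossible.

arc(left, 4), straight(4)

key: running straight(4) before arc(left, 4) would end elsewhere — order is forced
start: at (3,1), heading south
1. arc(left, 4) → at (7,-3), heading east
2. straight(4) → at (11,-3), heading east
uniquely the one of 49 2-step routes that fits.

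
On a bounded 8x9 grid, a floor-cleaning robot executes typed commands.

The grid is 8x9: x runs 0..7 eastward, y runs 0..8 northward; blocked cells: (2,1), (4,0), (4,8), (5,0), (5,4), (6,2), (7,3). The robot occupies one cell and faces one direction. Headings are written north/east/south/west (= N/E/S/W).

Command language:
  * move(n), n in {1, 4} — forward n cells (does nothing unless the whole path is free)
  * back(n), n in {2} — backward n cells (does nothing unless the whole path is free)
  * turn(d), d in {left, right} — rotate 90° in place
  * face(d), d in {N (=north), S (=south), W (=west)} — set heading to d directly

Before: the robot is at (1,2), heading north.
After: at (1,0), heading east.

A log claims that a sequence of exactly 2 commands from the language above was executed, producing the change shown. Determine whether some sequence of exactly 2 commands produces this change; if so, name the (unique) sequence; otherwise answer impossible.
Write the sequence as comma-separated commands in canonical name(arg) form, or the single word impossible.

back(2), turn(right)

key: running turn(right) before back(2) would end elsewhere — order is forced
t0: at (1,2), heading north
t=1 back(2) ⇒ at (1,0), heading north
t=2 turn(right) ⇒ at (1,0), heading east
all 64 alternatives checked — unique.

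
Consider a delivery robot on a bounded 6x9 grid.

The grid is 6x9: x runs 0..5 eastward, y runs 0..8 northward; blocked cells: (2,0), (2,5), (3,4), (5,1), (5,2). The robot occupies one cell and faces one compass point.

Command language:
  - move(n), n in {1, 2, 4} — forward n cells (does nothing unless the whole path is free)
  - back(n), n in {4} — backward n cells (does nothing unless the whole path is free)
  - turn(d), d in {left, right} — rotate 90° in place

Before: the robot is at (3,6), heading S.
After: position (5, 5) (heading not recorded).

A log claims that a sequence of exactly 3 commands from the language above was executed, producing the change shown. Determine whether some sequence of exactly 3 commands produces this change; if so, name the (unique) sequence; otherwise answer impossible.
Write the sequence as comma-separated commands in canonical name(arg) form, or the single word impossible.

move(1), turn(left), move(2)

key: order matters: swapping move(1) and move(2) lands elsewhere
t0: at (3,6), heading S
[1] after move(1): at (3,5), heading S
[2] after turn(left): at (3,5), heading E
[3] after move(2): at (5,5), heading E
uniquely the one of 216 3-step routes that fits.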